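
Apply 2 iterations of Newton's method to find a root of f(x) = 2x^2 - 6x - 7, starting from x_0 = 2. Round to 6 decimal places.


Newton's method: x_(n+1) = x_n - f(x_n)/f'(x_n)
f(x) = 2x^2 - 6x - 7
f'(x) = 4x - 6

Iteration 1:
  f(2.000000) = -11.000000
  f'(2.000000) = 2.000000
  x_1 = 2.000000 - (-11.000000)/(2.000000) = 7.500000

Iteration 2:
  f(7.500000) = 60.500000
  f'(7.500000) = 24.000000
  x_2 = 7.500000 - (60.500000)/(24.000000) = 4.979167

x_2 = 4.979167


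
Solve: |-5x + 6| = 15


An absolute value equation |expr| = 15 gives two cases:
Case 1: -5x + 6 = 15
  -5x = 9, so x = -9/5
Case 2: -5x + 6 = -15
  -5x = -21, so x = 21/5

x = -9/5, x = 21/5


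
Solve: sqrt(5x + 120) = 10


Square both sides: 5x + 120 = 10^2 = 100
5x = 100 - 120 = -20
x = -4
Check: sqrt(5*(-4) + 120) = sqrt(100) = 10 ✓

x = -4


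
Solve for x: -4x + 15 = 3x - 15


Starting with: -4x + 15 = 3x - 15
Move all x terms to left: (-4 - 3)x = -15 - 15
Simplify: -7x = -30
Divide both sides by -7: x = 30/7

x = 30/7


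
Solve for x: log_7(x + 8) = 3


Convert to exponential form: x + 8 = 7^3 = 343
x = 343 - 8 = 335
Check: log_7(335 + 8) = log_7(343) = log_7(343) = 3 ✓

x = 335


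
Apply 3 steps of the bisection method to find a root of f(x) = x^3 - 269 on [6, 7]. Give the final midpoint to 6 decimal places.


f(x) = x^3 - 269
f(6) = -53 < 0
f(7) = 74 > 0

Step 1: midpoint = (6.000000 + 7.000000)/2 = 6.500000
  f(6.500000) = 5.625000
  f(mid) > 0, so root is in [6.000000, 6.500000]

Step 2: midpoint = (6.000000 + 6.500000)/2 = 6.250000
  f(6.250000) = -24.859375
  f(mid) < 0, so root is in [6.250000, 6.500000]

Step 3: midpoint = (6.250000 + 6.500000)/2 = 6.375000
  f(6.375000) = -9.916016
  f(mid) < 0, so root is in [6.375000, 6.500000]

midpoint = 6.375000


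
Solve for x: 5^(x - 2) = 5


Express both sides with the same base.
5 = 5^1
Since the bases match, equate exponents: x - 2 = 1
So x = 1 - (-2) = 3

x = 3


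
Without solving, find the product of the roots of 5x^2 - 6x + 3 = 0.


By Vieta's formulas for ax^2 + bx + c = 0:
  Sum of roots = -b/a
  Product of roots = c/a

Here a = 5, b = -6, c = 3
Sum = -(-6)/5 = 6/5
Product = 3/5 = 3/5

Product = 3/5


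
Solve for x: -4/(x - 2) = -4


Multiply both sides by (x - 2): -4 = -4(x - 2)
Distribute: -4 = -4x + 8
-4x = -4 - 8 = -12
x = 3

x = 3


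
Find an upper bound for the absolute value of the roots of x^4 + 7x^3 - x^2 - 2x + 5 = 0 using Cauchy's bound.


Cauchy's bound: all roots r satisfy |r| <= 1 + max(|a_i/a_n|) for i = 0,...,n-1
where a_n is the leading coefficient.

Coefficients: [1, 7, -1, -2, 5]
Leading coefficient a_n = 1
Ratios |a_i/a_n|: 7, 1, 2, 5
Maximum ratio: 7
Cauchy's bound: |r| <= 1 + 7 = 8

Upper bound = 8


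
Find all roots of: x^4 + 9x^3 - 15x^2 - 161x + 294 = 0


Let p(x) = x^4 + 9x^3 - 15x^2 - 161x + 294. By the rational root theorem (leading coefficient 1), any rational root is an integer divisor of 294: try ±1, ±2, ... in turn.
Test x = 1: value = 128 ≠ 0.
Test x = -1: value = 432 ≠ 0.
Test x = 2: value = 0 ✓, so (x - 2) is a factor.
Synthetic division by (x - 2): bring down 1; 1(2) + 9 = 11; 11(2) - 15 = 7; 7(2) - 161 = -147; (-147)(2) + 294 = 0 → quotient x^3 + 11x^2 + 7x - 147, remainder 0.
Continue with the quotient x^3 + 11x^2 + 7x - 147 (candidates must divide 147).
Test x = 3: value = 0 ✓, so (x - 3) is a factor.
Synthetic division by (x - 3): bring down 1; 1(3) + 11 = 14; 14(3) + 7 = 49; 49(3) - 147 = 0 → quotient x^2 + 14x + 49, remainder 0.
Solve the quadratic x^2 + 14x + 49 = 0: discriminant = 14^2 - 4(1)(49) = 196 - 196 = 0.
Discriminant = 0, so a double root: x = -14/2 = -7.
Collecting all roots found:

x = -7 (multiplicity 2), x = 2, x = 3


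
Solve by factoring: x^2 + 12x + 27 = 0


We need two numbers that multiply to 27 and add to 12.
Those numbers are 9 and 3 (since 9 * 3 = 27 and 9 + 3 = 12).
So x^2 + 12x + 27 = (x + 9)(x + 3) = 0
Setting each factor to zero: x = -9 or x = -3

x = -9, x = -3


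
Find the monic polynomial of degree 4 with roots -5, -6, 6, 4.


A monic polynomial with roots -5, -6, 6, 4 is:
p(x) = (x + 5)(x + 6)(x - 6)(x - 4)
After multiplying by (x + 5): x + 5
After multiplying by (x + 6): x^2 + 11x + 30
After multiplying by (x - 6): x^3 + 5x^2 - 36x - 180
After multiplying by (x - 4): x^4 + x^3 - 56x^2 - 36x + 720

x^4 + x^3 - 56x^2 - 36x + 720


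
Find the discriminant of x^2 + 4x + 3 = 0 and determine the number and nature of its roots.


For ax^2 + bx + c = 0, discriminant D = b^2 - 4ac
Here a = 1, b = 4, c = 3
D = (4)^2 - 4(1)(3) = 16 - 12 = 4

D = 4 > 0 and is a perfect square (sqrt = 2)
The equation has 2 distinct real rational roots.

Discriminant = 4, 2 distinct real rational roots


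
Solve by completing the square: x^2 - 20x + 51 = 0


Start: x^2 - 20x + 51 = 0
Move constant: x^2 - 20x = -51
Half of -20 is -10, squared is 100
Add 100 to both sides: x^2 - 20x + 100 = 49
(x - 10)^2 = 49
x - 10 = ±7
x = 10 + 7 = 17 or x = 10 - 7 = 3

x = 3, x = 17


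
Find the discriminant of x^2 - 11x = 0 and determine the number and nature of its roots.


For ax^2 + bx + c = 0, discriminant D = b^2 - 4ac
Here a = 1, b = -11, c = 0
D = (-11)^2 - 4(1)(0) = 121 - 0 = 121

D = 121 > 0 and is a perfect square (sqrt = 11)
The equation has 2 distinct real rational roots.

Discriminant = 121, 2 distinct real rational roots


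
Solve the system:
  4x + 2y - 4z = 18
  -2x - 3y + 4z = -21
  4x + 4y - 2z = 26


Using Cramer's rule. Expand each determinant along the first row.
D  = 4*[(-3)*(-2) - 4*4] - 2*[(-2)*(-2) - 4*4] + (-4)*[(-2)*4 - (-3)*4]
  = 4*(-10) - 2*(-12) + (-4)*(4) = -32
Dx = 18*[(-3)*(-2) - 4*4] - 2*[(-21)*(-2) - 4*26] + (-4)*[(-21)*4 - (-3)*26]
  = 18*(-10) - 2*(-62) + (-4)*(-6) = -32
Dy = 4*[(-21)*(-2) - 4*26] - 18*[(-2)*(-2) - 4*4] + (-4)*[(-2)*26 - (-21)*4]
  = 4*(-62) - 18*(-12) + (-4)*(32) = -160
Dz = 4*[(-3)*26 - (-21)*4] - 2*[(-2)*26 - (-21)*4] + 18*[(-2)*4 - (-3)*4]
  = 4*(6) - 2*(32) + 18*(4) = 32
x = Dx/D = -32/-32 = 1, y = Dy/D = -160/-32 = 5, z = Dz/D = 32/-32 = -1
Check eq1: (4)(1) + (2)(5) + (-4)(-1) = 18 = 18 ✓
Check eq2: (-2)(1) + (-3)(5) + (4)(-1) = -21 = -21 ✓
Check eq3: (4)(1) + (4)(5) + (-2)(-1) = 26 = 26 ✓

x = 1, y = 5, z = -1


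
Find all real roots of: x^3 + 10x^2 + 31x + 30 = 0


Let p(x) = x^3 + 10x^2 + 31x + 30. By the rational root theorem (leading coefficient 1), any rational root is an integer divisor of 30: try ±1, ±2, ... in turn.
Test x = 1: value = 72 ≠ 0.
Test x = -1: value = 8 ≠ 0.
Test x = 2: value = 140 ≠ 0.
Test x = -2: value = 0 ✓, so (x + 2) is a factor.
Synthetic division by (x + 2): bring down 1; 1(-2) + 10 = 8; 8(-2) + 31 = 15; 15(-2) + 30 = 0 → quotient x^2 + 8x + 15, remainder 0.
Solve the quadratic x^2 + 8x + 15 = 0: discriminant = 8^2 - 4(1)(15) = 64 - 60 = 4.
sqrt(4) = 2, so x = (-8 ± 2)/2: x = -3 or x = -5.

x = -5, x = -3, x = -2


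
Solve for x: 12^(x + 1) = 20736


Express both sides with the same base.
20736 = 12^4
Since the bases match, equate exponents: x + 1 = 4
So x = 4 - (1) = 3

x = 3


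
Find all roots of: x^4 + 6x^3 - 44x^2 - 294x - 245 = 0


Let p(x) = x^4 + 6x^3 - 44x^2 - 294x - 245. By the rational root theorem (leading coefficient 1), any rational root is an integer divisor of 245: try ±1, ±2, ... in turn.
Test x = 1: value = -576 ≠ 0.
Test x = -1: value = 0 ✓, so (x + 1) is a factor.
Synthetic division by (x + 1): bring down 1; 1(-1) + 6 = 5; 5(-1) - 44 = -49; (-49)(-1) - 294 = -245; (-245)(-1) - 245 = 0 → quotient x^3 + 5x^2 - 49x - 245, remainder 0.
Continue with the quotient x^3 + 5x^2 - 49x - 245 (candidates must divide 245; re-test x = -1 first in case it repeats).
Test x = -1: value = -192 ≠ 0.
Test x = 5: value = -240 ≠ 0.
Test x = -5: value = 0 ✓, so (x + 5) is a factor.
Synthetic division by (x + 5): bring down 1; 1(-5) + 5 = 0; 0(-5) - 49 = -49; (-49)(-5) - 245 = 0 → quotient x^2 - 49, remainder 0.
Solve the quadratic x^2 - 49 = 0: discriminant = 0^2 - 4(1)(-49) = 0 + 196 = 196.
sqrt(196) = 14, so x = (0 ± 14)/2: x = 7 or x = -7.
Collecting all roots found:

x = -7, x = -5, x = -1, x = 7


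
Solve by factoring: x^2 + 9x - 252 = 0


We need two numbers that multiply to -252 and add to 9.
Those numbers are -12 and 21 (since (-12) * 21 = -252 and (-12) + 21 = 9).
So x^2 + 9x - 252 = (x - 12)(x + 21) = 0
Setting each factor to zero: x = 12 or x = -21

x = -21, x = 12


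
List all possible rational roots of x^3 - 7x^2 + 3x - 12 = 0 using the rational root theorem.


Rational root theorem: possible roots are ±p/q where:
  p divides the constant term (-12): p ∈ {1, 2, 3, 4, 6, 12}
  q divides the leading coefficient (1): q ∈ {1}

All possible rational roots: -12, -6, -4, -3, -2, -1, 1, 2, 3, 4, 6, 12

-12, -6, -4, -3, -2, -1, 1, 2, 3, 4, 6, 12


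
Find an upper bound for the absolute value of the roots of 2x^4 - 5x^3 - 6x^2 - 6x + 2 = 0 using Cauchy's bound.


Cauchy's bound: all roots r satisfy |r| <= 1 + max(|a_i/a_n|) for i = 0,...,n-1
where a_n is the leading coefficient.

Coefficients: [2, -5, -6, -6, 2]
Leading coefficient a_n = 2
Ratios |a_i/a_n|: 5/2, 3, 3, 1
Maximum ratio: 3
Cauchy's bound: |r| <= 1 + 3 = 4

Upper bound = 4


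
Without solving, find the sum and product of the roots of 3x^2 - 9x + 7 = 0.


By Vieta's formulas for ax^2 + bx + c = 0:
  Sum of roots = -b/a
  Product of roots = c/a

Here a = 3, b = -9, c = 7
Sum = -(-9)/3 = 3
Product = 7/3 = 7/3

Sum = 3, Product = 7/3


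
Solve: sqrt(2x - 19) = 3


Square both sides: 2x - 19 = 3^2 = 9
2x = 9 + 19 = 28
x = 14
Check: sqrt(2*14 - 19) = sqrt(9) = 3 ✓

x = 14


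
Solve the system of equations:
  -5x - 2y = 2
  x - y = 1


Using Cramer's rule:
Determinant D = (-5)(-1) - (1)(-2) = 5 + 2 = 7
Dx = (2)(-1) - (1)(-2) = -2 + 2 = 0
Dy = (-5)(1) - (1)(2) = -5 - 2 = -7
x = Dx/D = 0/7 = 0
y = Dy/D = -7/7 = -1

x = 0, y = -1


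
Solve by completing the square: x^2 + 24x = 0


Start: x^2 + 24x + 0 = 0
Move constant: x^2 + 24x = 0
Half of 24 is 12, squared is 144
Add 144 to both sides: x^2 + 24x + 144 = 144
(x + 12)^2 = 144
x + 12 = ±12
x = -12 + 12 = 0 or x = -12 - 12 = -24

x = -24, x = 0


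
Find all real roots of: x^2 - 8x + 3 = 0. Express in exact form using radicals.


Using the quadratic formula: x = (-b ± sqrt(b^2 - 4ac)) / (2a)
Here a = 1, b = -8, c = 3
Discriminant = b^2 - 4ac = (-8)^2 - 4(1)(3) = 64 - 12 = 52
Since discriminant = 52 > 0, there are two real roots.
x = (8 ± 2*sqrt(13)) / 2
Simplifying: x = 4 ± sqrt(13)
Numerically: x ≈ 7.6056 or x ≈ 0.3944

x = 4 + sqrt(13) or x = 4 - sqrt(13)


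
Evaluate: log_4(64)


We need the exponent such that 4^? = 64
4^3 = 64
Therefore log_4(64) = 3

3


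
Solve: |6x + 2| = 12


An absolute value equation |expr| = 12 gives two cases:
Case 1: 6x + 2 = 12
  6x = 10, so x = 5/3
Case 2: 6x + 2 = -12
  6x = -14, so x = -7/3

x = -7/3, x = 5/3


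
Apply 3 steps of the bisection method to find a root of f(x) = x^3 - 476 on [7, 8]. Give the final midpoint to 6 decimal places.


f(x) = x^3 - 476
f(7) = -133 < 0
f(8) = 36 > 0

Step 1: midpoint = (7.000000 + 8.000000)/2 = 7.500000
  f(7.500000) = -54.125000
  f(mid) < 0, so root is in [7.500000, 8.000000]

Step 2: midpoint = (7.500000 + 8.000000)/2 = 7.750000
  f(7.750000) = -10.515625
  f(mid) < 0, so root is in [7.750000, 8.000000]

Step 3: midpoint = (7.750000 + 8.000000)/2 = 7.875000
  f(7.875000) = 12.373047
  f(mid) > 0, so root is in [7.750000, 7.875000]

midpoint = 7.875000


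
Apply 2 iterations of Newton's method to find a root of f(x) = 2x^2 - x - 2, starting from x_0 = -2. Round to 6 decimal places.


Newton's method: x_(n+1) = x_n - f(x_n)/f'(x_n)
f(x) = 2x^2 - x - 2
f'(x) = 4x - 1

Iteration 1:
  f(-2.000000) = 8.000000
  f'(-2.000000) = -9.000000
  x_1 = -2.000000 - (8.000000)/(-9.000000) = -1.111111

Iteration 2:
  f(-1.111111) = 1.580247
  f'(-1.111111) = -5.444444
  x_2 = -1.111111 - (1.580247)/(-5.444444) = -0.820862

x_2 = -0.820862


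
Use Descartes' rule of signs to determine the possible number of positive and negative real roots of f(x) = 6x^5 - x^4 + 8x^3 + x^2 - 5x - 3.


Descartes' rule of signs:

For positive roots, count sign changes in f(x) = 6x^5 - x^4 + 8x^3 + x^2 - 5x - 3:
Signs of coefficients: +, -, +, +, -, -
Number of sign changes: 3
Possible positive real roots: 3, 1

For negative roots, examine f(-x) = -6x^5 - x^4 - 8x^3 + x^2 + 5x - 3:
Signs of coefficients: -, -, -, +, +, -
Number of sign changes: 2
Possible negative real roots: 2, 0

Positive roots: 3 or 1; Negative roots: 2 or 0


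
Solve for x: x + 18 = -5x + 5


Starting with: x + 18 = -5x + 5
Move all x terms to left: (1 + 5)x = 5 - 18
Simplify: 6x = -13
Divide both sides by 6: x = -13/6

x = -13/6


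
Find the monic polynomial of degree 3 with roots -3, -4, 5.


A monic polynomial with roots -3, -4, 5 is:
p(x) = (x + 3)(x + 4)(x - 5)
After multiplying by (x + 3): x + 3
After multiplying by (x + 4): x^2 + 7x + 12
After multiplying by (x - 5): x^3 + 2x^2 - 23x - 60

x^3 + 2x^2 - 23x - 60


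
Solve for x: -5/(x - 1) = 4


Multiply both sides by (x - 1): -5 = 4(x - 1)
Distribute: -5 = 4x - 4
4x = -5 + 4 = -1
x = -1/4

x = -1/4


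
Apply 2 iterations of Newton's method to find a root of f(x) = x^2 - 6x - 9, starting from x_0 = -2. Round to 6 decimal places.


Newton's method: x_(n+1) = x_n - f(x_n)/f'(x_n)
f(x) = x^2 - 6x - 9
f'(x) = 2x - 6

Iteration 1:
  f(-2.000000) = 7.000000
  f'(-2.000000) = -10.000000
  x_1 = -2.000000 - (7.000000)/(-10.000000) = -1.300000

Iteration 2:
  f(-1.300000) = 0.490000
  f'(-1.300000) = -8.600000
  x_2 = -1.300000 - (0.490000)/(-8.600000) = -1.243023

x_2 = -1.243023


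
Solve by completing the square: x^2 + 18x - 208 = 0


Start: x^2 + 18x - 208 = 0
Move constant: x^2 + 18x = 208
Half of 18 is 9, squared is 81
Add 81 to both sides: x^2 + 18x + 81 = 289
(x + 9)^2 = 289
x + 9 = ±17
x = -9 + 17 = 8 or x = -9 - 17 = -26

x = -26, x = 8


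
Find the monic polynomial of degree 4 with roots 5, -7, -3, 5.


A monic polynomial with roots 5, -7, -3, 5 is:
p(x) = (x - 5)(x + 7)(x + 3)(x - 5)
After multiplying by (x - 5): x - 5
After multiplying by (x + 7): x^2 + 2x - 35
After multiplying by (x + 3): x^3 + 5x^2 - 29x - 105
After multiplying by (x - 5): x^4 - 54x^2 + 40x + 525

x^4 - 54x^2 + 40x + 525


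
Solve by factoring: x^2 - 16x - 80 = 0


We need two numbers that multiply to -80 and add to -16.
Those numbers are -20 and 4 (since (-20) * 4 = -80 and (-20) + 4 = -16).
So x^2 - 16x - 80 = (x - 20)(x + 4) = 0
Setting each factor to zero: x = 20 or x = -4

x = -4, x = 20


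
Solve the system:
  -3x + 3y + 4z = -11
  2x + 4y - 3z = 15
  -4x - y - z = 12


Using Cramer's rule. Expand each determinant along the first row.
D  = (-3)*[4*(-1) - (-3)*(-1)] - 3*[2*(-1) - (-3)*(-4)] + 4*[2*(-1) - 4*(-4)]
  = (-3)*(-7) - 3*(-14) + 4*(14) = 119
Dx = (-11)*[4*(-1) - (-3)*(-1)] - 3*[15*(-1) - (-3)*12] + 4*[15*(-1) - 4*12]
  = (-11)*(-7) - 3*(21) + 4*(-63) = -238
Dy = (-3)*[15*(-1) - (-3)*12] - (-11)*[2*(-1) - (-3)*(-4)] + 4*[2*12 - 15*(-4)]
  = (-3)*(21) - (-11)*(-14) + 4*(84) = 119
Dz = (-3)*[4*12 - 15*(-1)] - 3*[2*12 - 15*(-4)] + (-11)*[2*(-1) - 4*(-4)]
  = (-3)*(63) - 3*(84) + (-11)*(14) = -595
x = Dx/D = -238/119 = -2, y = Dy/D = 119/119 = 1, z = Dz/D = -595/119 = -5
Check eq1: (-3)(-2) + (3)(1) + (4)(-5) = -11 = -11 ✓
Check eq2: (2)(-2) + (4)(1) + (-3)(-5) = 15 = 15 ✓
Check eq3: (-4)(-2) + (-1)(1) + (-1)(-5) = 12 = 12 ✓

x = -2, y = 1, z = -5


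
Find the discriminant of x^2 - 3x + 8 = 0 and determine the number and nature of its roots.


For ax^2 + bx + c = 0, discriminant D = b^2 - 4ac
Here a = 1, b = -3, c = 8
D = (-3)^2 - 4(1)(8) = 9 - 32 = -23

D = -23 < 0
The equation has no real roots (2 complex conjugate roots).

Discriminant = -23, no real roots (2 complex conjugate roots)


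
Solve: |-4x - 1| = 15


An absolute value equation |expr| = 15 gives two cases:
Case 1: -4x - 1 = 15
  -4x = 16, so x = -4
Case 2: -4x - 1 = -15
  -4x = -14, so x = 7/2

x = -4, x = 7/2


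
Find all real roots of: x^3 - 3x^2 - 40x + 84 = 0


Let p(x) = x^3 - 3x^2 - 40x + 84. By the rational root theorem (leading coefficient 1), any rational root is an integer divisor of 84: try ±1, ±2, ... in turn.
Test x = 1: value = 42 ≠ 0.
Test x = -1: value = 120 ≠ 0.
Test x = 2: value = 0 ✓, so (x - 2) is a factor.
Synthetic division by (x - 2): bring down 1; 1(2) - 3 = -1; (-1)(2) - 40 = -42; (-42)(2) + 84 = 0 → quotient x^2 - x - 42, remainder 0.
Solve the quadratic x^2 - x - 42 = 0: discriminant = (-1)^2 - 4(1)(-42) = 1 + 168 = 169.
sqrt(169) = 13, so x = (1 ± 13)/2: x = 7 or x = -6.

x = -6, x = 2, x = 7


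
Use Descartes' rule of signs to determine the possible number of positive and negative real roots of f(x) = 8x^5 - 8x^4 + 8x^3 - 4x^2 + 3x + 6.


Descartes' rule of signs:

For positive roots, count sign changes in f(x) = 8x^5 - 8x^4 + 8x^3 - 4x^2 + 3x + 6:
Signs of coefficients: +, -, +, -, +, +
Number of sign changes: 4
Possible positive real roots: 4, 2, 0

For negative roots, examine f(-x) = -8x^5 - 8x^4 - 8x^3 - 4x^2 - 3x + 6:
Signs of coefficients: -, -, -, -, -, +
Number of sign changes: 1
Possible negative real roots: 1

Positive roots: 4 or 2 or 0; Negative roots: 1


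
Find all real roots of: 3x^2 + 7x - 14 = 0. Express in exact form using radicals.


Using the quadratic formula: x = (-b ± sqrt(b^2 - 4ac)) / (2a)
Here a = 3, b = 7, c = -14
Discriminant = b^2 - 4ac = 7^2 - 4(3)(-14) = 49 + 168 = 217
Since discriminant = 217 > 0, there are two real roots.
x = (-7 ± sqrt(217)) / 6
Numerically: x ≈ 1.2885 or x ≈ -3.6218

x = (-7 + sqrt(217)) / 6 or x = (-7 - sqrt(217)) / 6


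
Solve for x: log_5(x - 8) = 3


Convert to exponential form: x - 8 = 5^3 = 125
x = 125 + 8 = 133
Check: log_5(133 - 8) = log_5(125) = log_5(125) = 3 ✓

x = 133


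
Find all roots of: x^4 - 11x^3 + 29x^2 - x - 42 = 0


Let p(x) = x^4 - 11x^3 + 29x^2 - x - 42. By the rational root theorem (leading coefficient 1), any rational root is an integer divisor of 42: try ±1, ±2, ... in turn.
Test x = 1: value = -24 ≠ 0.
Test x = -1: value = 0 ✓, so (x + 1) is a factor.
Synthetic division by (x + 1): bring down 1; 1(-1) - 11 = -12; (-12)(-1) + 29 = 41; 41(-1) - 1 = -42; (-42)(-1) - 42 = 0 → quotient x^3 - 12x^2 + 41x - 42, remainder 0.
Continue with the quotient x^3 - 12x^2 + 41x - 42 (candidates must divide 42; re-test x = -1 first in case it repeats).
Test x = -1: value = -96 ≠ 0.
Test x = 2: value = 0 ✓, so (x - 2) is a factor.
Synthetic division by (x - 2): bring down 1; 1(2) - 12 = -10; (-10)(2) + 41 = 21; 21(2) - 42 = 0 → quotient x^2 - 10x + 21, remainder 0.
Solve the quadratic x^2 - 10x + 21 = 0: discriminant = (-10)^2 - 4(1)(21) = 100 - 84 = 16.
sqrt(16) = 4, so x = (10 ± 4)/2: x = 7 or x = 3.
Collecting all roots found:

x = -1, x = 2, x = 3, x = 7


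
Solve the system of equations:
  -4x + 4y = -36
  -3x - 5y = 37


Using Cramer's rule:
Determinant D = (-4)(-5) - (-3)(4) = 20 + 12 = 32
Dx = (-36)(-5) - (37)(4) = 180 - 148 = 32
Dy = (-4)(37) - (-3)(-36) = -148 - 108 = -256
x = Dx/D = 32/32 = 1
y = Dy/D = -256/32 = -8

x = 1, y = -8


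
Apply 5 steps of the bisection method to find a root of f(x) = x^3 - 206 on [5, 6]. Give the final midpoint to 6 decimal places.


f(x) = x^3 - 206
f(5) = -81 < 0
f(6) = 10 > 0

Step 1: midpoint = (5.000000 + 6.000000)/2 = 5.500000
  f(5.500000) = -39.625000
  f(mid) < 0, so root is in [5.500000, 6.000000]

Step 2: midpoint = (5.500000 + 6.000000)/2 = 5.750000
  f(5.750000) = -15.890625
  f(mid) < 0, so root is in [5.750000, 6.000000]

Step 3: midpoint = (5.750000 + 6.000000)/2 = 5.875000
  f(5.875000) = -3.220703
  f(mid) < 0, so root is in [5.875000, 6.000000]

Step 4: midpoint = (5.875000 + 6.000000)/2 = 5.937500
  f(5.937500) = 3.320068
  f(mid) > 0, so root is in [5.875000, 5.937500]

Step 5: midpoint = (5.875000 + 5.937500)/2 = 5.906250
  f(5.906250) = 0.032379
  f(mid) > 0, so root is in [5.875000, 5.906250]

midpoint = 5.906250


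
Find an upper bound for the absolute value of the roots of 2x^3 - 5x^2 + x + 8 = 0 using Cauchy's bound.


Cauchy's bound: all roots r satisfy |r| <= 1 + max(|a_i/a_n|) for i = 0,...,n-1
where a_n is the leading coefficient.

Coefficients: [2, -5, 1, 8]
Leading coefficient a_n = 2
Ratios |a_i/a_n|: 5/2, 1/2, 4
Maximum ratio: 4
Cauchy's bound: |r| <= 1 + 4 = 5

Upper bound = 5


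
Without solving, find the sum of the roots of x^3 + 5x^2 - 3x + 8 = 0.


By Vieta's formulas for x^3 + bx^2 + cx + d = 0:
  r1 + r2 + r3 = -b/a = -5
  r1*r2 + r1*r3 + r2*r3 = c/a = -3
  r1*r2*r3 = -d/a = -8


Sum = -5


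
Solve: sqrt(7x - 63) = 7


Square both sides: 7x - 63 = 7^2 = 49
7x = 49 + 63 = 112
x = 16
Check: sqrt(7*16 - 63) = sqrt(49) = 7 ✓

x = 16


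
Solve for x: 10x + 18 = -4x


Starting with: 10x + 18 = -4x
Move all x terms to left: (10 + 4)x = 0 - 18
Simplify: 14x = -18
Divide both sides by 14: x = -9/7

x = -9/7


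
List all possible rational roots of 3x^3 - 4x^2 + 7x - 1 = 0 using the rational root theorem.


Rational root theorem: possible roots are ±p/q where:
  p divides the constant term (-1): p ∈ {1}
  q divides the leading coefficient (3): q ∈ {1, 3}

All possible rational roots: -1, -1/3, 1/3, 1

-1, -1/3, 1/3, 1


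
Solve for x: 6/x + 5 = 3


Subtract 5 from both sides: 6/x = -2
Multiply both sides by x: 6 = -2 * x
Divide by -2: x = -3

x = -3


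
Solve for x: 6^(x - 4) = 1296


Express both sides with the same base.
1296 = 6^4
Since the bases match, equate exponents: x - 4 = 4
So x = 4 - (-4) = 8

x = 8


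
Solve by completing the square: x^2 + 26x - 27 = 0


Start: x^2 + 26x - 27 = 0
Move constant: x^2 + 26x = 27
Half of 26 is 13, squared is 169
Add 169 to both sides: x^2 + 26x + 169 = 196
(x + 13)^2 = 196
x + 13 = ±14
x = -13 + 14 = 1 or x = -13 - 14 = -27

x = -27, x = 1


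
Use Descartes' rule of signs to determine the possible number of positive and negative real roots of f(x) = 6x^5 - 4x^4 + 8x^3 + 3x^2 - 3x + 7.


Descartes' rule of signs:

For positive roots, count sign changes in f(x) = 6x^5 - 4x^4 + 8x^3 + 3x^2 - 3x + 7:
Signs of coefficients: +, -, +, +, -, +
Number of sign changes: 4
Possible positive real roots: 4, 2, 0

For negative roots, examine f(-x) = -6x^5 - 4x^4 - 8x^3 + 3x^2 + 3x + 7:
Signs of coefficients: -, -, -, +, +, +
Number of sign changes: 1
Possible negative real roots: 1

Positive roots: 4 or 2 or 0; Negative roots: 1


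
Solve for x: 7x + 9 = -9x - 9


Starting with: 7x + 9 = -9x - 9
Move all x terms to left: (7 + 9)x = -9 - 9
Simplify: 16x = -18
Divide both sides by 16: x = -9/8

x = -9/8


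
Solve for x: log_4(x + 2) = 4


Convert to exponential form: x + 2 = 4^4 = 256
x = 256 - 2 = 254
Check: log_4(254 + 2) = log_4(256) = log_4(256) = 4 ✓

x = 254


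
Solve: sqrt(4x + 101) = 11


Square both sides: 4x + 101 = 11^2 = 121
4x = 121 - 101 = 20
x = 5
Check: sqrt(4*5 + 101) = sqrt(121) = 11 ✓

x = 5


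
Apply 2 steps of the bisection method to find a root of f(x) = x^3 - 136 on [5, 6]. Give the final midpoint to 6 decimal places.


f(x) = x^3 - 136
f(5) = -11 < 0
f(6) = 80 > 0

Step 1: midpoint = (5.000000 + 6.000000)/2 = 5.500000
  f(5.500000) = 30.375000
  f(mid) > 0, so root is in [5.000000, 5.500000]

Step 2: midpoint = (5.000000 + 5.500000)/2 = 5.250000
  f(5.250000) = 8.703125
  f(mid) > 0, so root is in [5.000000, 5.250000]

midpoint = 5.250000


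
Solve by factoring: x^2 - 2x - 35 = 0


We need two numbers that multiply to -35 and add to -2.
Those numbers are 5 and -7 (since 5 * (-7) = -35 and 5 + (-7) = -2).
So x^2 - 2x - 35 = (x + 5)(x - 7) = 0
Setting each factor to zero: x = -5 or x = 7

x = -5, x = 7


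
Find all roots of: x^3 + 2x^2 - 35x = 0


The constant term is 0, so x = 0 is a root. Factor out x:
  x^2 + 2x - 35 = 0
Solve the quadratic x^2 + 2x - 35 = 0: discriminant = 2^2 - 4(1)(-35) = 4 + 140 = 144.
sqrt(144) = 12, so x = (-2 ± 12)/2: x = 5 or x = -7.
Collecting all roots found:

x = -7, x = 0, x = 5


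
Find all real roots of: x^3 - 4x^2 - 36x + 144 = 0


Let p(x) = x^3 - 4x^2 - 36x + 144. By the rational root theorem (leading coefficient 1), any rational root is an integer divisor of 144: try ±1, ±2, ... in turn.
Test x = 1: value = 105 ≠ 0.
Test x = -1: value = 175 ≠ 0.
Test x = 2: value = 64 ≠ 0.
Test x = -2: value = 192 ≠ 0.
Test x = 3: value = 27 ≠ 0.
Test x = -3: value = 189 ≠ 0.
Test x = 4: value = 0 ✓, so (x - 4) is a factor.
Synthetic division by (x - 4): bring down 1; 1(4) - 4 = 0; 0(4) - 36 = -36; (-36)(4) + 144 = 0 → quotient x^2 - 36, remainder 0.
Solve the quadratic x^2 - 36 = 0: discriminant = 0^2 - 4(1)(-36) = 0 + 144 = 144.
sqrt(144) = 12, so x = (0 ± 12)/2: x = 6 or x = -6.

x = -6, x = 4, x = 6


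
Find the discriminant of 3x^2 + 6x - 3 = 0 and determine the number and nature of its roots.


For ax^2 + bx + c = 0, discriminant D = b^2 - 4ac
Here a = 3, b = 6, c = -3
D = (6)^2 - 4(3)(-3) = 36 + 36 = 72

D = 72 > 0 but not a perfect square
The equation has 2 distinct real irrational roots.

Discriminant = 72, 2 distinct real irrational roots


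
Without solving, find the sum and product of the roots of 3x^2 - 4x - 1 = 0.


By Vieta's formulas for ax^2 + bx + c = 0:
  Sum of roots = -b/a
  Product of roots = c/a

Here a = 3, b = -4, c = -1
Sum = -(-4)/3 = 4/3
Product = -1/3 = -1/3

Sum = 4/3, Product = -1/3


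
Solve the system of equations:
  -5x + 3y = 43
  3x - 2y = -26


Using Cramer's rule:
Determinant D = (-5)(-2) - (3)(3) = 10 - 9 = 1
Dx = (43)(-2) - (-26)(3) = -86 + 78 = -8
Dy = (-5)(-26) - (3)(43) = 130 - 129 = 1
x = Dx/D = -8/1 = -8
y = Dy/D = 1/1 = 1

x = -8, y = 1


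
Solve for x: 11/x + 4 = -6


Subtract 4 from both sides: 11/x = -10
Multiply both sides by x: 11 = -10 * x
Divide by -10: x = -11/10

x = -11/10


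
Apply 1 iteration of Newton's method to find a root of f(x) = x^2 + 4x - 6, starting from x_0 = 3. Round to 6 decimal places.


Newton's method: x_(n+1) = x_n - f(x_n)/f'(x_n)
f(x) = x^2 + 4x - 6
f'(x) = 2x + 4

Iteration 1:
  f(3.000000) = 15.000000
  f'(3.000000) = 10.000000
  x_1 = 3.000000 - (15.000000)/(10.000000) = 1.500000

x_1 = 1.500000


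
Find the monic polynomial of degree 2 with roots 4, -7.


A monic polynomial with roots 4, -7 is:
p(x) = (x - 4)(x + 7)
After multiplying by (x - 4): x - 4
After multiplying by (x + 7): x^2 + 3x - 28

x^2 + 3x - 28


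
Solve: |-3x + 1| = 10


An absolute value equation |expr| = 10 gives two cases:
Case 1: -3x + 1 = 10
  -3x = 9, so x = -3
Case 2: -3x + 1 = -10
  -3x = -11, so x = 11/3

x = -3, x = 11/3


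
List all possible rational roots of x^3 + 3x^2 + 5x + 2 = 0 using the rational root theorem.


Rational root theorem: possible roots are ±p/q where:
  p divides the constant term (2): p ∈ {1, 2}
  q divides the leading coefficient (1): q ∈ {1}

All possible rational roots: -2, -1, 1, 2

-2, -1, 1, 2


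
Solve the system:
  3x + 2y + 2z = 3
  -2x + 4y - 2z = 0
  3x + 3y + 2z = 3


Using Cramer's rule. Expand each determinant along the first row.
D  = 3*[4*2 - (-2)*3] - 2*[(-2)*2 - (-2)*3] + 2*[(-2)*3 - 4*3]
  = 3*(14) - 2*(2) + 2*(-18) = 2
Dx = 3*[4*2 - (-2)*3] - 2*[0*2 - (-2)*3] + 2*[0*3 - 4*3]
  = 3*(14) - 2*(6) + 2*(-12) = 6
Dy = 3*[0*2 - (-2)*3] - 3*[(-2)*2 - (-2)*3] + 2*[(-2)*3 - 0*3]
  = 3*(6) - 3*(2) + 2*(-6) = 0
Dz = 3*[4*3 - 0*3] - 2*[(-2)*3 - 0*3] + 3*[(-2)*3 - 4*3]
  = 3*(12) - 2*(-6) + 3*(-18) = -6
x = Dx/D = 6/2 = 3, y = Dy/D = 0/2 = 0, z = Dz/D = -6/2 = -3
Check eq1: (3)(3) + (2)(0) + (2)(-3) = 3 = 3 ✓
Check eq2: (-2)(3) + (4)(0) + (-2)(-3) = 0 = 0 ✓
Check eq3: (3)(3) + (3)(0) + (2)(-3) = 3 = 3 ✓

x = 3, y = 0, z = -3


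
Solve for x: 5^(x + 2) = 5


Express both sides with the same base.
5 = 5^1
Since the bases match, equate exponents: x + 2 = 1
So x = 1 - (2) = -1

x = -1


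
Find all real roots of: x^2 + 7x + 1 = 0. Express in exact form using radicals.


Using the quadratic formula: x = (-b ± sqrt(b^2 - 4ac)) / (2a)
Here a = 1, b = 7, c = 1
Discriminant = b^2 - 4ac = 7^2 - 4(1)(1) = 49 - 4 = 45
Since discriminant = 45 > 0, there are two real roots.
x = (-7 ± 3*sqrt(5)) / 2
Numerically: x ≈ -0.1459 or x ≈ -6.8541

x = (-7 + 3*sqrt(5)) / 2 or x = (-7 - 3*sqrt(5)) / 2


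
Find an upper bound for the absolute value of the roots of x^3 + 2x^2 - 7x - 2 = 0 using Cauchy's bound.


Cauchy's bound: all roots r satisfy |r| <= 1 + max(|a_i/a_n|) for i = 0,...,n-1
where a_n is the leading coefficient.

Coefficients: [1, 2, -7, -2]
Leading coefficient a_n = 1
Ratios |a_i/a_n|: 2, 7, 2
Maximum ratio: 7
Cauchy's bound: |r| <= 1 + 7 = 8

Upper bound = 8


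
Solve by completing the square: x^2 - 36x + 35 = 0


Start: x^2 - 36x + 35 = 0
Move constant: x^2 - 36x = -35
Half of -36 is -18, squared is 324
Add 324 to both sides: x^2 - 36x + 324 = 289
(x - 18)^2 = 289
x - 18 = ±17
x = 18 + 17 = 35 or x = 18 - 17 = 1

x = 1, x = 35


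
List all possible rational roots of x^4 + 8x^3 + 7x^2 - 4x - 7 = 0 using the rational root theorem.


Rational root theorem: possible roots are ±p/q where:
  p divides the constant term (-7): p ∈ {1, 7}
  q divides the leading coefficient (1): q ∈ {1}

All possible rational roots: -7, -1, 1, 7

-7, -1, 1, 7


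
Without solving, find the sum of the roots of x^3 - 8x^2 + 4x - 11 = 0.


By Vieta's formulas for x^3 + bx^2 + cx + d = 0:
  r1 + r2 + r3 = -b/a = 8
  r1*r2 + r1*r3 + r2*r3 = c/a = 4
  r1*r2*r3 = -d/a = 11


Sum = 8


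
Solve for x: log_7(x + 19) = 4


Convert to exponential form: x + 19 = 7^4 = 2401
x = 2401 - 19 = 2382
Check: log_7(2382 + 19) = log_7(2401) = log_7(2401) = 4 ✓

x = 2382


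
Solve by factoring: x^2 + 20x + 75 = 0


We need two numbers that multiply to 75 and add to 20.
Those numbers are 15 and 5 (since 15 * 5 = 75 and 15 + 5 = 20).
So x^2 + 20x + 75 = (x + 15)(x + 5) = 0
Setting each factor to zero: x = -15 or x = -5

x = -15, x = -5


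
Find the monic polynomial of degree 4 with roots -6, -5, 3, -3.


A monic polynomial with roots -6, -5, 3, -3 is:
p(x) = (x + 6)(x + 5)(x - 3)(x + 3)
After multiplying by (x + 6): x + 6
After multiplying by (x + 5): x^2 + 11x + 30
After multiplying by (x - 3): x^3 + 8x^2 - 3x - 90
After multiplying by (x + 3): x^4 + 11x^3 + 21x^2 - 99x - 270

x^4 + 11x^3 + 21x^2 - 99x - 270


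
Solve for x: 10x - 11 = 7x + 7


Starting with: 10x - 11 = 7x + 7
Move all x terms to left: (10 - 7)x = 7 + 11
Simplify: 3x = 18
Divide both sides by 3: x = 6

x = 6


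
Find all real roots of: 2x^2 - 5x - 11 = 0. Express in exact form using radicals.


Using the quadratic formula: x = (-b ± sqrt(b^2 - 4ac)) / (2a)
Here a = 2, b = -5, c = -11
Discriminant = b^2 - 4ac = (-5)^2 - 4(2)(-11) = 25 + 88 = 113
Since discriminant = 113 > 0, there are two real roots.
x = (5 ± sqrt(113)) / 4
Numerically: x ≈ 3.9075 or x ≈ -1.4075

x = (5 + sqrt(113)) / 4 or x = (5 - sqrt(113)) / 4


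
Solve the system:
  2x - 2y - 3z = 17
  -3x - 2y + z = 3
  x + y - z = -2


Using Cramer's rule. Expand each determinant along the first row.
D  = 2*[(-2)*(-1) - 1*1] - (-2)*[(-3)*(-1) - 1*1] + (-3)*[(-3)*1 - (-2)*1]
  = 2*(1) - (-2)*(2) + (-3)*(-1) = 9
Dx = 17*[(-2)*(-1) - 1*1] - (-2)*[3*(-1) - 1*(-2)] + (-3)*[3*1 - (-2)*(-2)]
  = 17*(1) - (-2)*(-1) + (-3)*(-1) = 18
Dy = 2*[3*(-1) - 1*(-2)] - 17*[(-3)*(-1) - 1*1] + (-3)*[(-3)*(-2) - 3*1]
  = 2*(-1) - 17*(2) + (-3)*(3) = -45
Dz = 2*[(-2)*(-2) - 3*1] - (-2)*[(-3)*(-2) - 3*1] + 17*[(-3)*1 - (-2)*1]
  = 2*(1) - (-2)*(3) + 17*(-1) = -9
x = Dx/D = 18/9 = 2, y = Dy/D = -45/9 = -5, z = Dz/D = -9/9 = -1
Check eq1: (2)(2) + (-2)(-5) + (-3)(-1) = 17 = 17 ✓
Check eq2: (-3)(2) + (-2)(-5) + (1)(-1) = 3 = 3 ✓
Check eq3: (1)(2) + (1)(-5) + (-1)(-1) = -2 = -2 ✓

x = 2, y = -5, z = -1


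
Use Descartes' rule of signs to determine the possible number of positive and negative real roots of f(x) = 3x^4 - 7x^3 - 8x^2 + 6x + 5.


Descartes' rule of signs:

For positive roots, count sign changes in f(x) = 3x^4 - 7x^3 - 8x^2 + 6x + 5:
Signs of coefficients: +, -, -, +, +
Number of sign changes: 2
Possible positive real roots: 2, 0

For negative roots, examine f(-x) = 3x^4 + 7x^3 - 8x^2 - 6x + 5:
Signs of coefficients: +, +, -, -, +
Number of sign changes: 2
Possible negative real roots: 2, 0

Positive roots: 2 or 0; Negative roots: 2 or 0


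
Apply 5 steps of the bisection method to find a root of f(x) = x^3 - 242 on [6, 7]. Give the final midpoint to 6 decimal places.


f(x) = x^3 - 242
f(6) = -26 < 0
f(7) = 101 > 0

Step 1: midpoint = (6.000000 + 7.000000)/2 = 6.500000
  f(6.500000) = 32.625000
  f(mid) > 0, so root is in [6.000000, 6.500000]

Step 2: midpoint = (6.000000 + 6.500000)/2 = 6.250000
  f(6.250000) = 2.140625
  f(mid) > 0, so root is in [6.000000, 6.250000]

Step 3: midpoint = (6.000000 + 6.250000)/2 = 6.125000
  f(6.125000) = -12.216797
  f(mid) < 0, so root is in [6.125000, 6.250000]

Step 4: midpoint = (6.125000 + 6.250000)/2 = 6.187500
  f(6.187500) = -5.110596
  f(mid) < 0, so root is in [6.187500, 6.250000]

Step 5: midpoint = (6.187500 + 6.250000)/2 = 6.218750
  f(6.218750) = -1.503204
  f(mid) < 0, so root is in [6.218750, 6.250000]

midpoint = 6.218750


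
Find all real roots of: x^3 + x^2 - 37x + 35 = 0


Let p(x) = x^3 + x^2 - 37x + 35. By the rational root theorem (leading coefficient 1), any rational root is an integer divisor of 35: try ±1, ±2, ... in turn.
Test x = 1: value = 0 ✓, so (x - 1) is a factor.
Synthetic division by (x - 1): bring down 1; 1(1) + 1 = 2; 2(1) - 37 = -35; (-35)(1) + 35 = 0 → quotient x^2 + 2x - 35, remainder 0.
Solve the quadratic x^2 + 2x - 35 = 0: discriminant = 2^2 - 4(1)(-35) = 4 + 140 = 144.
sqrt(144) = 12, so x = (-2 ± 12)/2: x = 5 or x = -7.

x = -7, x = 1, x = 5


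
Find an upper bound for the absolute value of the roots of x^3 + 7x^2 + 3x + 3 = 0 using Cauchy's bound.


Cauchy's bound: all roots r satisfy |r| <= 1 + max(|a_i/a_n|) for i = 0,...,n-1
where a_n is the leading coefficient.

Coefficients: [1, 7, 3, 3]
Leading coefficient a_n = 1
Ratios |a_i/a_n|: 7, 3, 3
Maximum ratio: 7
Cauchy's bound: |r| <= 1 + 7 = 8

Upper bound = 8


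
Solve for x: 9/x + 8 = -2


Subtract 8 from both sides: 9/x = -10
Multiply both sides by x: 9 = -10 * x
Divide by -10: x = -9/10

x = -9/10


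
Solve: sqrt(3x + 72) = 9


Square both sides: 3x + 72 = 9^2 = 81
3x = 81 - 72 = 9
x = 3
Check: sqrt(3*3 + 72) = sqrt(81) = 9 ✓

x = 3


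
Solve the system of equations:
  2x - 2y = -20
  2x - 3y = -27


Using Cramer's rule:
Determinant D = (2)(-3) - (2)(-2) = -6 + 4 = -2
Dx = (-20)(-3) - (-27)(-2) = 60 - 54 = 6
Dy = (2)(-27) - (2)(-20) = -54 + 40 = -14
x = Dx/D = 6/-2 = -3
y = Dy/D = -14/-2 = 7

x = -3, y = 7


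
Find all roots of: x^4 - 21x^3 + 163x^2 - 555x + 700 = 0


Let p(x) = x^4 - 21x^3 + 163x^2 - 555x + 700. By the rational root theorem (leading coefficient 1), any rational root is an integer divisor of 700: try ±1, ±2, ... in turn.
Test x = 1: value = 288 ≠ 0.
Test x = -1: value = 1440 ≠ 0.
Test x = 2: value = 90 ≠ 0.
Test x = -2: value = 2646 ≠ 0.
Test x = 4: value = 0 ✓, so (x - 4) is a factor.
Synthetic division by (x - 4): bring down 1; 1(4) - 21 = -17; (-17)(4) + 163 = 95; 95(4) - 555 = -175; (-175)(4) + 700 = 0 → quotient x^3 - 17x^2 + 95x - 175, remainder 0.
Continue with the quotient x^3 - 17x^2 + 95x - 175 (candidates must divide 175).
Test x = 5: value = 0 ✓, so (x - 5) is a factor.
Synthetic division by (x - 5): bring down 1; 1(5) - 17 = -12; (-12)(5) + 95 = 35; 35(5) - 175 = 0 → quotient x^2 - 12x + 35, remainder 0.
Solve the quadratic x^2 - 12x + 35 = 0: discriminant = (-12)^2 - 4(1)(35) = 144 - 140 = 4.
sqrt(4) = 2, so x = (12 ± 2)/2: x = 7 or x = 5.
Collecting all roots found:

x = 4, x = 5 (multiplicity 2), x = 7


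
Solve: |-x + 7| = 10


An absolute value equation |expr| = 10 gives two cases:
Case 1: -x + 7 = 10
  -x = 3, so x = -3
Case 2: -x + 7 = -10
  -x = -17, so x = 17

x = -3, x = 17


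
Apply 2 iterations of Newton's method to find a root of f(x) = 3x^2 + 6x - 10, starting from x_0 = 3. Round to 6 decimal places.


Newton's method: x_(n+1) = x_n - f(x_n)/f'(x_n)
f(x) = 3x^2 + 6x - 10
f'(x) = 6x + 6

Iteration 1:
  f(3.000000) = 35.000000
  f'(3.000000) = 24.000000
  x_1 = 3.000000 - (35.000000)/(24.000000) = 1.541667

Iteration 2:
  f(1.541667) = 6.380208
  f'(1.541667) = 15.250000
  x_2 = 1.541667 - (6.380208)/(15.250000) = 1.123292

x_2 = 1.123292


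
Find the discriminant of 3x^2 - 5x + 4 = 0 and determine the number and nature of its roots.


For ax^2 + bx + c = 0, discriminant D = b^2 - 4ac
Here a = 3, b = -5, c = 4
D = (-5)^2 - 4(3)(4) = 25 - 48 = -23

D = -23 < 0
The equation has no real roots (2 complex conjugate roots).

Discriminant = -23, no real roots (2 complex conjugate roots)


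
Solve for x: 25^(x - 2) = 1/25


Express both sides with the same base.
1/25 = 25^(-1)
Since the bases match, equate exponents: x - 2 = -1
So x = -1 - (-2) = 1

x = 1


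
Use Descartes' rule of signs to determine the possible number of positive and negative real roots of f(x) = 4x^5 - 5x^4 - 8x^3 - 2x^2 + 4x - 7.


Descartes' rule of signs:

For positive roots, count sign changes in f(x) = 4x^5 - 5x^4 - 8x^3 - 2x^2 + 4x - 7:
Signs of coefficients: +, -, -, -, +, -
Number of sign changes: 3
Possible positive real roots: 3, 1

For negative roots, examine f(-x) = -4x^5 - 5x^4 + 8x^3 - 2x^2 - 4x - 7:
Signs of coefficients: -, -, +, -, -, -
Number of sign changes: 2
Possible negative real roots: 2, 0

Positive roots: 3 or 1; Negative roots: 2 or 0


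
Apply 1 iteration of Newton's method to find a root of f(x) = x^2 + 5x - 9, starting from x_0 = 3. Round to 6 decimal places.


Newton's method: x_(n+1) = x_n - f(x_n)/f'(x_n)
f(x) = x^2 + 5x - 9
f'(x) = 2x + 5

Iteration 1:
  f(3.000000) = 15.000000
  f'(3.000000) = 11.000000
  x_1 = 3.000000 - (15.000000)/(11.000000) = 1.636364

x_1 = 1.636364


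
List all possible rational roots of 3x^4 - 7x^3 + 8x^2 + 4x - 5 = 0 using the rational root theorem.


Rational root theorem: possible roots are ±p/q where:
  p divides the constant term (-5): p ∈ {1, 5}
  q divides the leading coefficient (3): q ∈ {1, 3}

All possible rational roots: -5, -5/3, -1, -1/3, 1/3, 1, 5/3, 5

-5, -5/3, -1, -1/3, 1/3, 1, 5/3, 5


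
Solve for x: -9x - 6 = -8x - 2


Starting with: -9x - 6 = -8x - 2
Move all x terms to left: (-9 + 8)x = -2 + 6
Simplify: -x = 4
Divide both sides by -1: x = -4

x = -4


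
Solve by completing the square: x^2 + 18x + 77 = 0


Start: x^2 + 18x + 77 = 0
Move constant: x^2 + 18x = -77
Half of 18 is 9, squared is 81
Add 81 to both sides: x^2 + 18x + 81 = 4
(x + 9)^2 = 4
x + 9 = ±2
x = -9 + 2 = -7 or x = -9 - 2 = -11

x = -11, x = -7


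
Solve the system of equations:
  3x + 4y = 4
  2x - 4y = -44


Using Cramer's rule:
Determinant D = (3)(-4) - (2)(4) = -12 - 8 = -20
Dx = (4)(-4) - (-44)(4) = -16 + 176 = 160
Dy = (3)(-44) - (2)(4) = -132 - 8 = -140
x = Dx/D = 160/-20 = -8
y = Dy/D = -140/-20 = 7

x = -8, y = 7


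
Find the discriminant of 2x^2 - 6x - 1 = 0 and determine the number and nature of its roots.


For ax^2 + bx + c = 0, discriminant D = b^2 - 4ac
Here a = 2, b = -6, c = -1
D = (-6)^2 - 4(2)(-1) = 36 + 8 = 44

D = 44 > 0 but not a perfect square
The equation has 2 distinct real irrational roots.

Discriminant = 44, 2 distinct real irrational roots


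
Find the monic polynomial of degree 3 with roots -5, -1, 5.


A monic polynomial with roots -5, -1, 5 is:
p(x) = (x + 5)(x + 1)(x - 5)
After multiplying by (x + 5): x + 5
After multiplying by (x + 1): x^2 + 6x + 5
After multiplying by (x - 5): x^3 + x^2 - 25x - 25

x^3 + x^2 - 25x - 25


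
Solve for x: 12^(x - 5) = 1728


Express both sides with the same base.
1728 = 12^3
Since the bases match, equate exponents: x - 5 = 3
So x = 3 - (-5) = 8

x = 8


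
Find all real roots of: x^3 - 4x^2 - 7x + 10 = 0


Let p(x) = x^3 - 4x^2 - 7x + 10. By the rational root theorem (leading coefficient 1), any rational root is an integer divisor of 10: try ±1, ±2, ... in turn.
Test x = 1: value = 0 ✓, so (x - 1) is a factor.
Synthetic division by (x - 1): bring down 1; 1(1) - 4 = -3; (-3)(1) - 7 = -10; (-10)(1) + 10 = 0 → quotient x^2 - 3x - 10, remainder 0.
Solve the quadratic x^2 - 3x - 10 = 0: discriminant = (-3)^2 - 4(1)(-10) = 9 + 40 = 49.
sqrt(49) = 7, so x = (3 ± 7)/2: x = 5 or x = -2.

x = -2, x = 1, x = 5
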